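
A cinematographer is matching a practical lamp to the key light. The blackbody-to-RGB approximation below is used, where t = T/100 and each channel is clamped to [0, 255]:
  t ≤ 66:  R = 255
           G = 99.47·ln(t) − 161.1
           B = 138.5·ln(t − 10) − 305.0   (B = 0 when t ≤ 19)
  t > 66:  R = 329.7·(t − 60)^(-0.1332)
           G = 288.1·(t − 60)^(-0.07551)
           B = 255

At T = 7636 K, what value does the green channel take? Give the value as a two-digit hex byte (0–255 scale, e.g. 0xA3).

t = 7636/100 = 76.36; the t > 66 branch applies.
G = 288.1·(76.36 − 60)^(-0.07551) = 288.1·16.36^(-0.07551) = 288.1·0.80974 = 233.287.
Rounded: 233; in hex, 0xE9.

0xE9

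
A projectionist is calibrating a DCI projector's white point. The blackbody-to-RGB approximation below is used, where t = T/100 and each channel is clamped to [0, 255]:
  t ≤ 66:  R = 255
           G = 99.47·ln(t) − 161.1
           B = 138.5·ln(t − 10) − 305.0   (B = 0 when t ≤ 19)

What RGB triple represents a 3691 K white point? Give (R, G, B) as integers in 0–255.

t = 3691/100 = 36.91; the t ≤ 66 branch applies.
R = 255 by definition for t ≤ 66.
G = 99.47·ln 36.91 − 161.1 = 99.47·3.6085 − 161.1 = 197.836.
B = 138.5·ln(36.91 − 10) − 305.0 = 138.5·ln 26.91 − 305.0 = 138.5·3.2925 − 305.0 = 151.011.
Rounded: (255, 198, 151).

(255, 198, 151)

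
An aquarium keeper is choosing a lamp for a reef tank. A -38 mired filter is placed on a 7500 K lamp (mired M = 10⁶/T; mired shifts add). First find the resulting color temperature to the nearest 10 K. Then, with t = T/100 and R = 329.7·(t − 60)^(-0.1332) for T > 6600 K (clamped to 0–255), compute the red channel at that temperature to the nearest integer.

199

M_in = 10⁶/7500 = 133.33; M_out = 133.33 + (-38) = 95.33.
T_out = 10⁶/95.33 = 10489.5 K → 10490 K; t = 104.9.
R = 329.7·(104.9 − 60)^(-0.1332) = 329.7·44.9^(-0.1332) = 329.7·0.60245 = 198.628.
Rounded: 199.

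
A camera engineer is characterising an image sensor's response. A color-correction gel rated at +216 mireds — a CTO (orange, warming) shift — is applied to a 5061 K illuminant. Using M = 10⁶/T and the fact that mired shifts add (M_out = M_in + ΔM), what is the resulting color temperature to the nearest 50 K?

M_in = 10⁶/5061 = 197.59 mireds.
M_out = 197.59 + (+216) = 413.59 mireds.
T_out = 10⁶/413.59 = 2417.9 K → 2400 K.

2400 K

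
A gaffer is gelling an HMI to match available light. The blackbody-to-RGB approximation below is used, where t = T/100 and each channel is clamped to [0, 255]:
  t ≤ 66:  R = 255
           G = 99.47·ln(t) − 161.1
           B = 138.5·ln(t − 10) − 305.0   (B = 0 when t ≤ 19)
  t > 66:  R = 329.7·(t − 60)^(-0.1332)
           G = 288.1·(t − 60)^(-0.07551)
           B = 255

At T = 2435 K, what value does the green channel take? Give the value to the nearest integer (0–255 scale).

156

t = 2435/100 = 24.35; the t ≤ 66 branch applies.
G = 99.47·ln 24.35 − 161.1 = 99.47·3.1925 − 161.1 = 156.461.
Rounded: 156.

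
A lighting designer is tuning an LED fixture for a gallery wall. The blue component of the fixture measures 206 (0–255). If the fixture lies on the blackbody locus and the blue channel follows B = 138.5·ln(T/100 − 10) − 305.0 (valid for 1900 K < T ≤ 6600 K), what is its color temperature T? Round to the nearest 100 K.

ln(t − 10) = (206 + 305.0) / 138.5 = 3.6895.
t − 10 = e^3.6895 = 40.026, so t = 50.026.
T = 100·t = 5003 K → 5000 K to the nearest 100 K.

5000 K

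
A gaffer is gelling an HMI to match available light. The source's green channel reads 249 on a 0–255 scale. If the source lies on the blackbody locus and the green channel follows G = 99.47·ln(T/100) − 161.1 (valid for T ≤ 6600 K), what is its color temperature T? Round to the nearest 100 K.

6200 K

ln t = (249 + 161.1) / 99.47 = 4.1229.
t = e^4.1229 = 61.735.
T = 100·t = 6174 K → 6200 K to the nearest 100 K.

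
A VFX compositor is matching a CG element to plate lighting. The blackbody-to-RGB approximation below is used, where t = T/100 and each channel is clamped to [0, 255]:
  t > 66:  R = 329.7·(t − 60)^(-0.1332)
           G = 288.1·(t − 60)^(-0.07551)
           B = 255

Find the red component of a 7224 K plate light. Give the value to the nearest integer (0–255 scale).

236

t = 7224/100 = 72.24; the t > 66 branch applies.
R = 329.7·(72.24 − 60)^(-0.1332) = 329.7·12.24^(-0.1332) = 329.7·0.71632 = 236.171.
Rounded: 236.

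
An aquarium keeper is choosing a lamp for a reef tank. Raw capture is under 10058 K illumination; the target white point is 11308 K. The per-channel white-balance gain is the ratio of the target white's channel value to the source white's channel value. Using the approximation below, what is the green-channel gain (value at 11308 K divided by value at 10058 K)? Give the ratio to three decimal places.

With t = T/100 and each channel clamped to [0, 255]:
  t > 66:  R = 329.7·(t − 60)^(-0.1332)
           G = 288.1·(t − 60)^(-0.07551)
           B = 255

0.980

At 10058 K (t = 100.58):
  G = 288.1·(100.58 − 60)^(-0.07551) = 288.1·40.58^(-0.07551) = 288.1·0.75606 = 217.821.
At 11308 K (t = 113.08):
  G = 288.1·(113.08 − 60)^(-0.07551) = 288.1·53.08^(-0.07551) = 288.1·0.74088 = 213.449.
Gain = 213.449 / 217.821 = 0.9799 → 0.980.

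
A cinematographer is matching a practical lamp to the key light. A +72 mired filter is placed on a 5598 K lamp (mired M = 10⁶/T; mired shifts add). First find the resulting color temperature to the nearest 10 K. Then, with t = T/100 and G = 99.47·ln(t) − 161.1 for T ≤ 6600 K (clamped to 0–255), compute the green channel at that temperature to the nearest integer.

M_in = 10⁶/5598 = 178.64; M_out = 178.64 + (+72) = 250.64.
T_out = 10⁶/250.64 = 3989.9 K → 3990 K; t = 39.9.
G = 99.47·ln 39.9 − 161.1 = 99.47·3.6864 − 161.1 = 205.584.
Rounded: 206.

206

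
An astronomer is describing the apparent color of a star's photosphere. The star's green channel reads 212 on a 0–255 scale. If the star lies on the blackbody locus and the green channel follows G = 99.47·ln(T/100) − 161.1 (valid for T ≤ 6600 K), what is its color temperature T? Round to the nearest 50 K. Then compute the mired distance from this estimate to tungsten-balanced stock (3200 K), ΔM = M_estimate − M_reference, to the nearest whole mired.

-77 mireds

ln t = (212 + 161.1) / 99.47 = 3.7509.
t = e^3.7509 = 42.559.
T = 100·t = 4256 K → 4250 K to the nearest 50 K.
M_estimate = 10⁶/4250 = 235.29; M_reference = 10⁶/3200 = 312.50.
ΔM = 235.29 − 312.50 = -77.21 → -77 mireds.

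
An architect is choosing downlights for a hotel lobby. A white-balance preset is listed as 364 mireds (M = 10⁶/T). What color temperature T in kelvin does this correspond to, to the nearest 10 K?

2750 K

T = 10⁶ / 364 = 2747.25 K → 2750 K.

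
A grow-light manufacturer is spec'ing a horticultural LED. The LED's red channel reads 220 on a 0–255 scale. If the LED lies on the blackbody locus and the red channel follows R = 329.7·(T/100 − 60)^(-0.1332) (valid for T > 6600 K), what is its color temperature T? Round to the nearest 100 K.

8100 K

(t − 60)^(-0.1332) = 220/329.7 = 0.66727.
t − 60 = 0.66727^(1/-0.1332) = 0.66727^(-7.508) = 20.847, so t = 80.847.
T = 100·t = 8085 K → 8100 K to the nearest 100 K.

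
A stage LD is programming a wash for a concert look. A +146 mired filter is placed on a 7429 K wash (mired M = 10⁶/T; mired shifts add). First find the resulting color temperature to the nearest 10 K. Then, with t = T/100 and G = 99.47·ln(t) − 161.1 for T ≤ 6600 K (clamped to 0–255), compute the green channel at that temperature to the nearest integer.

194

M_in = 10⁶/7429 = 134.61; M_out = 134.61 + (+146) = 280.61.
T_out = 10⁶/280.61 = 3563.7 K → 3560 K; t = 35.6.
G = 99.47·ln 35.6 − 161.1 = 99.47·3.5723 − 161.1 = 194.241.
Rounded: 194.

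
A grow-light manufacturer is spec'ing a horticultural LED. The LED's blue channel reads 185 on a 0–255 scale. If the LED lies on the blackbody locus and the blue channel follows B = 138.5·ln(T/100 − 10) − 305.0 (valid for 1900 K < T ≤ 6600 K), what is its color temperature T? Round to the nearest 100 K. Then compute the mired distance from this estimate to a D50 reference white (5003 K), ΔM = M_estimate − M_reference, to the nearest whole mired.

ln(t − 10) = (185 + 305.0) / 138.5 = 3.5379.
t − 10 = e^3.5379 = 34.395, so t = 44.395.
T = 100·t = 4439 K → 4400 K to the nearest 100 K.
M_estimate = 10⁶/4400 = 227.27; M_reference = 10⁶/5003 = 199.88.
ΔM = 227.27 − 199.88 = 27.39 → +27 mireds.

+27 mireds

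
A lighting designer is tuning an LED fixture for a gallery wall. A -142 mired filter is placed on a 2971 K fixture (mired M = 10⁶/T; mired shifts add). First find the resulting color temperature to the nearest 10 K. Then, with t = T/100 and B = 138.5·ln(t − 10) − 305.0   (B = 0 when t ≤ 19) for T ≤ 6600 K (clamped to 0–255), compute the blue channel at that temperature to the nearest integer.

M_in = 10⁶/2971 = 336.59; M_out = 336.59 + (-142) = 194.59.
T_out = 10⁶/194.59 = 5139.1 K → 5140 K; t = 51.4.
B = 138.5·ln(51.4 − 10) − 305.0 = 138.5·ln 41.4 − 305.0 = 138.5·3.7233 − 305.0 = 210.674.
Rounded: 211.

211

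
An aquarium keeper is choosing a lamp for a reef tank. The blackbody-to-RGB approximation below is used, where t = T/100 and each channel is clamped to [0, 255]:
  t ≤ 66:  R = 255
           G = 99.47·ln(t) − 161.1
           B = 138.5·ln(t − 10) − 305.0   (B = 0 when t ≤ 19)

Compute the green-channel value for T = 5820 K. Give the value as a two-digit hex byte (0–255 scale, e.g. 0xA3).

0xF3

t = 5820/100 = 58.2; the t ≤ 66 branch applies.
G = 99.47·ln 58.2 − 161.1 = 99.47·4.0639 − 161.1 = 243.135.
Rounded: 243; in hex, 0xF3.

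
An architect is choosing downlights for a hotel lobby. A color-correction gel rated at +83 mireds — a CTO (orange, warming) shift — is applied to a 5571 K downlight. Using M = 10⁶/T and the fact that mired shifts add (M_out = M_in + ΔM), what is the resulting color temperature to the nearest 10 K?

M_in = 10⁶/5571 = 179.50 mireds.
M_out = 179.50 + (+83) = 262.50 mireds.
T_out = 10⁶/262.50 = 3809.5 K → 3810 K.

3810 K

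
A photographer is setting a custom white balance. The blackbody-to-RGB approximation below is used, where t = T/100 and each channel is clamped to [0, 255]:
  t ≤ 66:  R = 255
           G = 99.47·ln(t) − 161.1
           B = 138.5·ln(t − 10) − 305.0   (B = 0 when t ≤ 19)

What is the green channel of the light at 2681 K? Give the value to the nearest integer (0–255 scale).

t = 2681/100 = 26.81; the t ≤ 66 branch applies.
G = 99.47·ln 26.81 − 161.1 = 99.47·3.2888 − 161.1 = 166.034.
Rounded: 166.

166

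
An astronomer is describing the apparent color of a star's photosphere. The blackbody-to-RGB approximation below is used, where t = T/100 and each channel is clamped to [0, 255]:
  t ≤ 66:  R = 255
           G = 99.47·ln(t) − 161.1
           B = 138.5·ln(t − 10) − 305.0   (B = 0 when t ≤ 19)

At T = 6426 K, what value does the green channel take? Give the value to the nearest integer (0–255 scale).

253

t = 6426/100 = 64.26; the t ≤ 66 branch applies.
G = 99.47·ln 64.26 − 161.1 = 99.47·4.1629 − 161.1 = 252.987.
Rounded: 253.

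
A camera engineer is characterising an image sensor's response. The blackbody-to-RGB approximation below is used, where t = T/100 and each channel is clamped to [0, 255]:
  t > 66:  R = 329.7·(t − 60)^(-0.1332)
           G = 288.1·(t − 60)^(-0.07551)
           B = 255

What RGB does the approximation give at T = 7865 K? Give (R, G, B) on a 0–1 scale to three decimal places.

(0.876, 0.906, 1.000)

t = 7865/100 = 78.65; the t > 66 branch applies.
R = 329.7·(78.65 − 60)^(-0.1332) = 329.7·18.65^(-0.1332) = 329.7·0.67724 = 223.288.
G = 288.1·(78.65 − 60)^(-0.07551) = 288.1·18.65^(-0.07551) = 288.1·0.80177 = 230.991.
B = 255 by definition for t > 66.
Dividing each by 255: (0.8756, 0.9058, 1.0000) → (0.876, 0.906, 1.000).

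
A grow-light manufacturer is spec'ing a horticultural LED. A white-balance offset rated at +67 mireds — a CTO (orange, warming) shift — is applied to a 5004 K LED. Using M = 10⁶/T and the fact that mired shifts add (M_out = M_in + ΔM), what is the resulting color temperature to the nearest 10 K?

3750 K

M_in = 10⁶/5004 = 199.84 mireds.
M_out = 199.84 + (+67) = 266.84 mireds.
T_out = 10⁶/266.84 = 3747.6 K → 3750 K.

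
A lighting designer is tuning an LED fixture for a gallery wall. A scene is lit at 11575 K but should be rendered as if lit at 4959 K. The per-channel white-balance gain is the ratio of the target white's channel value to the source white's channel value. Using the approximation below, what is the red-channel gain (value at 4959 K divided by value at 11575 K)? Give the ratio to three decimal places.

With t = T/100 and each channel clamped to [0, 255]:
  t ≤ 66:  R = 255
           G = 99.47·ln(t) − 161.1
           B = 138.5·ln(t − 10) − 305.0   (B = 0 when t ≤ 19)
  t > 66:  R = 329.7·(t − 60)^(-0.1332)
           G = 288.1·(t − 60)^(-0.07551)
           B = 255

1.321

At 11575 K (t = 115.75):
  R = 329.7·(115.75 − 60)^(-0.1332) = 329.7·55.75^(-0.1332) = 329.7·0.58533 = 192.983.
At 4959 K (t = 49.59):
  R = 255 by definition for t ≤ 66.
Gain = 255.000 / 192.983 = 1.3214 → 1.321.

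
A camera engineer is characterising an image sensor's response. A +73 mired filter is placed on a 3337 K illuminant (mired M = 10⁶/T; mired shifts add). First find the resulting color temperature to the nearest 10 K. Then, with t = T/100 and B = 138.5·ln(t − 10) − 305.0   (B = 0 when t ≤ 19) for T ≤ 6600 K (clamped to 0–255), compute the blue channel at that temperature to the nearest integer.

86

M_in = 10⁶/3337 = 299.67; M_out = 299.67 + (+73) = 372.67.
T_out = 10⁶/372.67 = 2683.3 K → 2680 K; t = 26.8.
B = 138.5·ln(26.8 − 10) − 305.0 = 138.5·ln 16.8 − 305.0 = 138.5·2.8214 − 305.0 = 85.761.
Rounded: 86.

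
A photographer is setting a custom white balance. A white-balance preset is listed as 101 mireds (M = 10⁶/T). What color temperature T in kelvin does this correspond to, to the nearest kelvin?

T = 10⁶ / 101 = 9900.99 K → 9901 K.

9901 K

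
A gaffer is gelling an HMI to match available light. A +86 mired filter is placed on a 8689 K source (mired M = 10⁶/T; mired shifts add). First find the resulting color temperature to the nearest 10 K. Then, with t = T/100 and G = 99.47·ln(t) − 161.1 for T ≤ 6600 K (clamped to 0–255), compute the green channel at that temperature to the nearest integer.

227

M_in = 10⁶/8689 = 115.09; M_out = 115.09 + (+86) = 201.09.
T_out = 10⁶/201.09 = 4972.9 K → 4970 K; t = 49.7.
G = 99.47·ln 49.7 − 161.1 = 99.47·3.9060 − 161.1 = 227.430.
Rounded: 227.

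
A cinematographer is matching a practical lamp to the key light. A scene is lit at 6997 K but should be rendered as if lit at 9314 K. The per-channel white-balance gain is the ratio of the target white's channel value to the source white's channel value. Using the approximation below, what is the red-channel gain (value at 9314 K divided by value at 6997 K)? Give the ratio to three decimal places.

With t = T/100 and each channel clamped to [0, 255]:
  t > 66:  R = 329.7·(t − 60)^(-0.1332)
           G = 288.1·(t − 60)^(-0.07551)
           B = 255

0.852

At 6997 K (t = 69.97):
  R = 329.7·(69.97 − 60)^(-0.1332) = 329.7·9.97^(-0.1332) = 329.7·0.73616 = 242.713.
At 9314 K (t = 93.14):
  R = 329.7·(93.14 − 60)^(-0.1332) = 329.7·33.14^(-0.1332) = 329.7·0.62732 = 206.827.
Gain = 206.827 / 242.713 = 0.8521 → 0.852.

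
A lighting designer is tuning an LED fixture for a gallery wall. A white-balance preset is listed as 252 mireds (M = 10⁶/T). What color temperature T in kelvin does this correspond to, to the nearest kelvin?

3968 K

T = 10⁶ / 252 = 3968.25 K → 3968 K.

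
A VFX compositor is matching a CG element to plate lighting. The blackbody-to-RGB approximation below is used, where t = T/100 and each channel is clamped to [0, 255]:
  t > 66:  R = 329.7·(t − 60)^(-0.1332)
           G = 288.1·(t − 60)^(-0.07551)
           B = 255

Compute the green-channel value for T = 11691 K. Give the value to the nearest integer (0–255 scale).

t = 11691/100 = 116.91; the t > 66 branch applies.
G = 288.1·(116.91 − 60)^(-0.07551) = 288.1·56.91^(-0.07551) = 288.1·0.73700 = 212.329.
Rounded: 212.

212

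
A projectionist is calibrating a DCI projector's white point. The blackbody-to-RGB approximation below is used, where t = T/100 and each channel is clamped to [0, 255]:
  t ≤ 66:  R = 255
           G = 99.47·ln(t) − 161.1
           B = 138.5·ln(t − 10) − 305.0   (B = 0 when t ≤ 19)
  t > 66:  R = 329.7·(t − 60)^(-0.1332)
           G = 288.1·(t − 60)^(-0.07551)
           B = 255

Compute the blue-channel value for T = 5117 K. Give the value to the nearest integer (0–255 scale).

210

t = 5117/100 = 51.17; the t ≤ 66 branch applies.
B = 138.5·ln(51.17 − 10) − 305.0 = 138.5·ln 41.17 − 305.0 = 138.5·3.7177 − 305.0 = 209.903.
Rounded: 210.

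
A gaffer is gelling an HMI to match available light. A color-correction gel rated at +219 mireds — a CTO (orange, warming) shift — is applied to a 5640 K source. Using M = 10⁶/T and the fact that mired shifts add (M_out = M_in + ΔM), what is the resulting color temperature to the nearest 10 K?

2520 K

M_in = 10⁶/5640 = 177.30 mireds.
M_out = 177.30 + (+219) = 396.30 mireds.
T_out = 10⁶/396.30 = 2523.3 K → 2520 K.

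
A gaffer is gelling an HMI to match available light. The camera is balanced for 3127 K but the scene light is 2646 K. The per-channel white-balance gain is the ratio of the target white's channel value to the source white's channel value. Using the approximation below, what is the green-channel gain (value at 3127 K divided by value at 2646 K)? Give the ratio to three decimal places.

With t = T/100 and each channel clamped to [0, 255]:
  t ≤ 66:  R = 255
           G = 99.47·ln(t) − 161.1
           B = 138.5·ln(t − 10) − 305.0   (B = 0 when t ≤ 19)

1.101

At 2646 K (t = 26.46):
  G = 99.47·ln 26.46 − 161.1 = 99.47·3.2756 − 161.1 = 164.727.
At 3127 K (t = 31.27):
  G = 99.47·ln 31.27 − 161.1 = 99.47·3.4427 − 161.1 = 181.341.
Gain = 181.341 / 164.727 = 1.1009 → 1.101.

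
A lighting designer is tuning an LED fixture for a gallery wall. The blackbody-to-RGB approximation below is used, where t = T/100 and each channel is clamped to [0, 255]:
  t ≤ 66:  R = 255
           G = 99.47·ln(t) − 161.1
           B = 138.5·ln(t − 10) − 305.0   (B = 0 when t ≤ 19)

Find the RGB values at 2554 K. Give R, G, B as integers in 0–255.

t = 2554/100 = 25.54; the t ≤ 66 branch applies.
R = 255 by definition for t ≤ 66.
G = 99.47·ln 25.54 − 161.1 = 99.47·3.2402 − 161.1 = 161.207.
B = 138.5·ln(25.54 − 10) − 305.0 = 138.5·ln 15.54 − 305.0 = 138.5·2.7434 − 305.0 = 74.963.
Rounded: (255, 161, 75).

R=255, G=161, B=75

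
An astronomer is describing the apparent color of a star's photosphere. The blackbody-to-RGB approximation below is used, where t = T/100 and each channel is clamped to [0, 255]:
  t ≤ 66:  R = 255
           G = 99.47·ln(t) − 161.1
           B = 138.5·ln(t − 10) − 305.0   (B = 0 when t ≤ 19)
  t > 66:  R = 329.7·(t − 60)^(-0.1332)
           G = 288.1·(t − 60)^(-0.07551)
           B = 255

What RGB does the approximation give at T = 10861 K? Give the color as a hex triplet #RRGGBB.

#C5D7FF

t = 10861/100 = 108.61; the t > 66 branch applies.
R = 329.7·(108.61 − 60)^(-0.1332) = 329.7·48.61^(-0.1332) = 329.7·0.59611 = 196.538.
G = 288.1·(108.61 − 60)^(-0.07551) = 288.1·48.61^(-0.07551) = 288.1·0.74582 = 214.871.
B = 255 by definition for t > 66.
Rounded: (197, 215, 255).
In hex: #C5D7FF.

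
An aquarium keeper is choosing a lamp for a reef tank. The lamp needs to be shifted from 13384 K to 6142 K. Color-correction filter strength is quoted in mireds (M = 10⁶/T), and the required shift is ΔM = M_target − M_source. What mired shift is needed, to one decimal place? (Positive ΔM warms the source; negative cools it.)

M_source = 10⁶/13384 = 74.716; M_target = 10⁶/6142 = 162.813.
ΔM = 162.813 − 74.716 = 88.097 → +88.1 mireds, a warming shift.

+88.1 mireds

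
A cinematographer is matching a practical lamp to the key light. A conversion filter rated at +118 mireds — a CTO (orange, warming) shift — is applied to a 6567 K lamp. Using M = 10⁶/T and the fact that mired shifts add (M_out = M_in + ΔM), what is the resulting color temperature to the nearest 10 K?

M_in = 10⁶/6567 = 152.28 mireds.
M_out = 152.28 + (+118) = 270.28 mireds.
T_out = 10⁶/270.28 = 3699.9 K → 3700 K.

3700 K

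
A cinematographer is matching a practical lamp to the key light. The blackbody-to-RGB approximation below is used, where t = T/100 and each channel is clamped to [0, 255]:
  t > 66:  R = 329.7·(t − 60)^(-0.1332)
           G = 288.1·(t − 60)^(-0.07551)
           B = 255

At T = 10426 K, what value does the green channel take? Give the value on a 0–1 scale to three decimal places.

t = 10426/100 = 104.26; the t > 66 branch applies.
G = 288.1·(104.26 − 60)^(-0.07551) = 288.1·44.26^(-0.07551) = 288.1·0.75112 = 216.398.
On a 0–1 scale: 216.398/255 = 0.8486 → 0.849.

0.849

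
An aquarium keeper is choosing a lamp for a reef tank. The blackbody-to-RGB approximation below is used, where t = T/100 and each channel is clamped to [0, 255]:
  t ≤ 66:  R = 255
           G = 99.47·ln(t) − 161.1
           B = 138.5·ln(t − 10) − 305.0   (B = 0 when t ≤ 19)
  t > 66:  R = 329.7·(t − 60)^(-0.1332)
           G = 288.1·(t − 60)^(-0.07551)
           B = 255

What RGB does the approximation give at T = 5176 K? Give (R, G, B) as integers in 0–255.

(255, 231, 212)

t = 5176/100 = 51.76; the t ≤ 66 branch applies.
R = 255 by definition for t ≤ 66.
G = 99.47·ln 51.76 − 161.1 = 99.47·3.9466 − 161.1 = 231.470.
B = 138.5·ln(51.76 − 10) − 305.0 = 138.5·ln 41.76 − 305.0 = 138.5·3.7319 − 305.0 = 211.874.
Rounded: (255, 231, 212).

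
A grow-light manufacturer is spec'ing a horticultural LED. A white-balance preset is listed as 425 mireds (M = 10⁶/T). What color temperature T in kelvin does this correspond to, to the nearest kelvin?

T = 10⁶ / 425 = 2352.94 K → 2353 K.

2353 K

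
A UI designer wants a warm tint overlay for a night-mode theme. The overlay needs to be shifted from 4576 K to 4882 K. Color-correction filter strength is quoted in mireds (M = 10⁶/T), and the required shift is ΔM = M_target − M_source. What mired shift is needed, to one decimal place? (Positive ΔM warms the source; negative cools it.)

-13.7 mireds

M_source = 10⁶/4576 = 218.531; M_target = 10⁶/4882 = 204.834.
ΔM = 204.834 − 218.531 = -13.697 → -13.7 mireds, a cooling shift.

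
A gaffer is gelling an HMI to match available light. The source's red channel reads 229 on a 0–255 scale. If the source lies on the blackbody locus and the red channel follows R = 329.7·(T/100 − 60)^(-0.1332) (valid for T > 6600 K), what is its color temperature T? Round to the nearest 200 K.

7600 K

(t − 60)^(-0.1332) = 229/329.7 = 0.69457.
t − 60 = 0.69457^(1/-0.1332) = 0.69457^(-7.508) = 15.428, so t = 75.428.
T = 100·t = 7543 K → 7600 K to the nearest 200 K.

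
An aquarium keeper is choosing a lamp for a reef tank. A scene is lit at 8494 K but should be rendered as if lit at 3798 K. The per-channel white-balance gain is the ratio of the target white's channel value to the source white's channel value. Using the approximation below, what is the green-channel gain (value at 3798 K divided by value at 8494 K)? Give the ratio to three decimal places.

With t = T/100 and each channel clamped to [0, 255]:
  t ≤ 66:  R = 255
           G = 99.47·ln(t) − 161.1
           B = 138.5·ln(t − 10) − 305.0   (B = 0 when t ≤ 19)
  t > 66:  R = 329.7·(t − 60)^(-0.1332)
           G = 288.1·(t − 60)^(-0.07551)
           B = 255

At 8494 K (t = 84.94):
  G = 288.1·(84.94 − 60)^(-0.07551) = 288.1·24.94^(-0.07551) = 288.1·0.78437 = 225.977.
At 3798 K (t = 37.98):
  G = 99.47·ln 37.98 − 161.1 = 99.47·3.6371 − 161.1 = 200.678.
Gain = 200.678 / 225.977 = 0.8880 → 0.888.

0.888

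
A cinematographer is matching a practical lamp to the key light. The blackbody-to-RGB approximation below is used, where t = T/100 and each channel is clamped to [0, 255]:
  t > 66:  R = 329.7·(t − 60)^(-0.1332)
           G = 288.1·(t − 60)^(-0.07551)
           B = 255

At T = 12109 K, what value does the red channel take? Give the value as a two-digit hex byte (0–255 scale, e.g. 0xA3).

0xBF

t = 12109/100 = 121.09; the t > 66 branch applies.
R = 329.7·(121.09 − 60)^(-0.1332) = 329.7·61.09^(-0.1332) = 329.7·0.57824 = 190.646.
Rounded: 191; in hex, 0xBF.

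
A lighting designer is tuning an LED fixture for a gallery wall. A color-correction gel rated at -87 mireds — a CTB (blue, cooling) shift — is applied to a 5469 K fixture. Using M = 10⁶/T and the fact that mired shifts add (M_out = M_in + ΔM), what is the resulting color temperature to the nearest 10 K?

10430 K

M_in = 10⁶/5469 = 182.85 mireds.
M_out = 182.85 + (-87) = 95.85 mireds.
T_out = 10⁶/95.85 = 10433.1 K → 10430 K.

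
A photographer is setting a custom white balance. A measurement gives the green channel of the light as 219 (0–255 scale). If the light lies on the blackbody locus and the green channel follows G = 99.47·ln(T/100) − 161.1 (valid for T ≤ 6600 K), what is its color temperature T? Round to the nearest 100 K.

ln t = (219 + 161.1) / 99.47 = 3.8213.
t = e^3.8213 = 45.661.
T = 100·t = 4566 K → 4600 K to the nearest 100 K.

4600 K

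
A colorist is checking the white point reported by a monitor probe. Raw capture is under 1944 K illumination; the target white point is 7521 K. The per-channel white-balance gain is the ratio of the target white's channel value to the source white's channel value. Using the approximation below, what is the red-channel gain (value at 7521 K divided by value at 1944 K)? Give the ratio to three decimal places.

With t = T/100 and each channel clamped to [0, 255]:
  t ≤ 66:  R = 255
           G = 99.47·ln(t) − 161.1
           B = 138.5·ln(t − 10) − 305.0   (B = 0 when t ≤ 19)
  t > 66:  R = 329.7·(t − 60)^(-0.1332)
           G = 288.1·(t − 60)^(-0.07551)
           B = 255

0.900

At 1944 K (t = 19.44):
  R = 255 by definition for t ≤ 66.
At 7521 K (t = 75.21):
  R = 329.7·(75.21 − 60)^(-0.1332) = 329.7·15.21^(-0.1332) = 329.7·0.69589 = 229.435.
Gain = 229.435 / 255.000 = 0.8997 → 0.900.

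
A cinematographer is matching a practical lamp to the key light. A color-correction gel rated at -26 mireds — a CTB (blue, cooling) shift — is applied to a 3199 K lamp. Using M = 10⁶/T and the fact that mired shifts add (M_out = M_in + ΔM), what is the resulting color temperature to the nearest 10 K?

M_in = 10⁶/3199 = 312.60 mireds.
M_out = 312.60 + (-26) = 286.60 mireds.
T_out = 10⁶/286.60 = 3489.2 K → 3490 K.

3490 K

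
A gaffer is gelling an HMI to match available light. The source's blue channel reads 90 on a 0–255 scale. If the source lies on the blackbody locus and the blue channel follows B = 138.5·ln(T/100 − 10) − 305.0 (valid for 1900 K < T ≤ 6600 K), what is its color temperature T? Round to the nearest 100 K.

2700 K

ln(t − 10) = (90 + 305.0) / 138.5 = 2.8520.
t − 10 = e^2.8520 = 17.322, so t = 27.322.
T = 100·t = 2732 K → 2700 K to the nearest 100 K.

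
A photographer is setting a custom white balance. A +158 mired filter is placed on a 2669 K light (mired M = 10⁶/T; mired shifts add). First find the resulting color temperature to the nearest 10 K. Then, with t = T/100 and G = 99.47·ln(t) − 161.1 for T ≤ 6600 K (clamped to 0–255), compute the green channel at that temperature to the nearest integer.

131

M_in = 10⁶/2669 = 374.67; M_out = 374.67 + (+158) = 532.67.
T_out = 10⁶/532.67 = 1877.3 K → 1880 K; t = 18.8.
G = 99.47·ln 18.8 − 161.1 = 99.47·2.9339 − 161.1 = 130.731.
Rounded: 131.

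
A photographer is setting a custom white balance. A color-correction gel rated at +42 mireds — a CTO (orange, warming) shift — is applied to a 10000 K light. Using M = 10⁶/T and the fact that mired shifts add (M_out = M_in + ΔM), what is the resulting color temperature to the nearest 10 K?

M_in = 10⁶/10000 = 100.00 mireds.
M_out = 100.00 + (+42) = 142.00 mireds.
T_out = 10⁶/142.00 = 7042.3 K → 7040 K.

7040 K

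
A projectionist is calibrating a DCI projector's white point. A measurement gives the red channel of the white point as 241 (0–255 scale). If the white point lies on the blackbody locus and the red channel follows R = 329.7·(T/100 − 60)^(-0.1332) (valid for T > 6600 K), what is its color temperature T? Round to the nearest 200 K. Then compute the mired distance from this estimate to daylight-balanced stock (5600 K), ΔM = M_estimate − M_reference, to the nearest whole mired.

(t − 60)^(-0.1332) = 241/329.7 = 0.73097.
t − 60 = 0.73097^(1/-0.1332) = 0.73097^(-7.508) = 10.514, so t = 70.514.
T = 100·t = 7051 K → 7000 K to the nearest 200 K.
M_estimate = 10⁶/7000 = 142.86; M_reference = 10⁶/5600 = 178.57.
ΔM = 142.86 − 178.57 = -35.71 → -36 mireds.

-36 mireds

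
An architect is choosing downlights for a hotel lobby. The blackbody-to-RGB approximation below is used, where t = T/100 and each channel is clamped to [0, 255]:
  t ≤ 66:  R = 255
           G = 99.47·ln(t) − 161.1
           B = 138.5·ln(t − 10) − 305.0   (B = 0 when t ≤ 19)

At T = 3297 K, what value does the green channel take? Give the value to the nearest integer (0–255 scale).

t = 3297/100 = 32.97; the t ≤ 66 branch applies.
G = 99.47·ln 32.97 − 161.1 = 99.47·3.4956 − 161.1 = 186.607.
Rounded: 187.

187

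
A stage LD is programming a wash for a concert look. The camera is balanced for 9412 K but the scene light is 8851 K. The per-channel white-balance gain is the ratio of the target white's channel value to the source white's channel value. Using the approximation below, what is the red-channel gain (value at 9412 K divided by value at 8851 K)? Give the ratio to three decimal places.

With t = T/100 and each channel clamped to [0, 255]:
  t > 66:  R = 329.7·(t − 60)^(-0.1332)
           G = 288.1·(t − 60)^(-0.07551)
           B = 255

At 8851 K (t = 88.51):
  R = 329.7·(88.51 − 60)^(-0.1332) = 329.7·28.51^(-0.1332) = 329.7·0.64002 = 211.015.
At 9412 K (t = 94.12):
  R = 329.7·(94.12 − 60)^(-0.1332) = 329.7·34.12^(-0.1332) = 329.7·0.62489 = 206.026.
Gain = 206.026 / 211.015 = 0.9764 → 0.976.

0.976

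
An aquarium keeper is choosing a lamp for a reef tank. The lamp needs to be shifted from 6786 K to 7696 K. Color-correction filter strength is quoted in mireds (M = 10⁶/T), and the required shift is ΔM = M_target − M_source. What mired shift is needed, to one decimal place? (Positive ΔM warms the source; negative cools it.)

M_source = 10⁶/6786 = 147.362; M_target = 10⁶/7696 = 129.938.
ΔM = 129.938 − 147.362 = -17.425 → -17.4 mireds, a cooling shift.

-17.4 mireds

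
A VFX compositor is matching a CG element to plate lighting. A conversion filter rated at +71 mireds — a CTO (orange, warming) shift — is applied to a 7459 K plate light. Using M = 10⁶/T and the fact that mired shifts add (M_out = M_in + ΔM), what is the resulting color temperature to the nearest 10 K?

M_in = 10⁶/7459 = 134.07 mireds.
M_out = 134.07 + (+71) = 205.07 mireds.
T_out = 10⁶/205.07 = 4876.5 K → 4880 K.

4880 K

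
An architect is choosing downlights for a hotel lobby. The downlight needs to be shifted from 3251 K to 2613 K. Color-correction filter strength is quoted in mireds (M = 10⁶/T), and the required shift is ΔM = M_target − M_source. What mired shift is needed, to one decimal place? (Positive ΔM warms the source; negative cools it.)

M_source = 10⁶/3251 = 307.598; M_target = 10⁶/2613 = 382.702.
ΔM = 382.702 − 307.598 = 75.104 → +75.1 mireds, a warming shift.

+75.1 mireds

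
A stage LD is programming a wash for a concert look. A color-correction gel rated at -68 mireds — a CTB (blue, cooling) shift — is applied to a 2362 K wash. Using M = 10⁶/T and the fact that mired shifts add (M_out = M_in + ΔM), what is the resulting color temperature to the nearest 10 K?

2810 K

M_in = 10⁶/2362 = 423.37 mireds.
M_out = 423.37 + (-68) = 355.37 mireds.
T_out = 10⁶/355.37 = 2814.0 K → 2810 K.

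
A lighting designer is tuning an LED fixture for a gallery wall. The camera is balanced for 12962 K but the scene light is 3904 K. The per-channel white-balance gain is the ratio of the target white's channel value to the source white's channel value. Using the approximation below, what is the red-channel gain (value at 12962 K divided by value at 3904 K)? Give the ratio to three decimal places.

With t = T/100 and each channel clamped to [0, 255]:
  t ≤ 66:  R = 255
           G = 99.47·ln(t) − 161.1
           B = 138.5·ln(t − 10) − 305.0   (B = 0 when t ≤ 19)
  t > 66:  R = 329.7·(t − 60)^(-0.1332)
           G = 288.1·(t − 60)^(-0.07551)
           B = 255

0.735

At 3904 K (t = 39.04):
  R = 255 by definition for t ≤ 66.
At 12962 K (t = 129.62):
  R = 329.7·(129.62 − 60)^(-0.1332) = 329.7·69.62^(-0.1332) = 329.7·0.56826 = 187.356.
Gain = 187.356 / 255.000 = 0.7347 → 0.735.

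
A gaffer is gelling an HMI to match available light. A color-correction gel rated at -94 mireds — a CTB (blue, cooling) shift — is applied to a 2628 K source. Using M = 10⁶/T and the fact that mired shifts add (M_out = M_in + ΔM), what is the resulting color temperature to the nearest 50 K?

M_in = 10⁶/2628 = 380.52 mireds.
M_out = 380.52 + (-94) = 286.52 mireds.
T_out = 10⁶/286.52 = 3490.2 K → 3500 K.

3500 K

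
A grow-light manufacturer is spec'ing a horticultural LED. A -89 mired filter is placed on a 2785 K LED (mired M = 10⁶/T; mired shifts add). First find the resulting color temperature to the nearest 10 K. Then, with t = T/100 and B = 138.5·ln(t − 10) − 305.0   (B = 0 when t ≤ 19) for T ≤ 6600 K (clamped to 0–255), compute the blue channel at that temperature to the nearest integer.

M_in = 10⁶/2785 = 359.07; M_out = 359.07 + (-89) = 270.07.
T_out = 10⁶/270.07 = 3702.8 K → 3700 K; t = 37.
B = 138.5·ln(37 − 10) − 305.0 = 138.5·ln 27 − 305.0 = 138.5·3.2958 − 305.0 = 151.473.
Rounded: 151.

151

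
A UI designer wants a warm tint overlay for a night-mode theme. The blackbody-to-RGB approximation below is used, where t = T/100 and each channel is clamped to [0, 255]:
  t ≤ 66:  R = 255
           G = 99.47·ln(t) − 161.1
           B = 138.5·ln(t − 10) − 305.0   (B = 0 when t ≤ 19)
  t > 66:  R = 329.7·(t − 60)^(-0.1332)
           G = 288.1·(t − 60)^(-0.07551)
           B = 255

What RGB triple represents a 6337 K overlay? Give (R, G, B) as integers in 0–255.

t = 6337/100 = 63.37; the t ≤ 66 branch applies.
R = 255 by definition for t ≤ 66.
G = 99.47·ln 63.37 − 161.1 = 99.47·4.1490 − 161.1 = 251.600.
B = 138.5·ln(63.37 − 10) − 305.0 = 138.5·ln 53.37 − 305.0 = 138.5·3.9772 − 305.0 = 245.849.
Rounded: (255, 252, 246).

(255, 252, 246)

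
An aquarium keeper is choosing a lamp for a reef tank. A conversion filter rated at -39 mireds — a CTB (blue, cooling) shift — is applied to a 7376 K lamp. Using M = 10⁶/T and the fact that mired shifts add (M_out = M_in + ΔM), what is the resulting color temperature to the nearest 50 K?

M_in = 10⁶/7376 = 135.57 mireds.
M_out = 135.57 + (-39) = 96.57 mireds.
T_out = 10⁶/96.57 = 10354.7 K → 10350 K.

10350 K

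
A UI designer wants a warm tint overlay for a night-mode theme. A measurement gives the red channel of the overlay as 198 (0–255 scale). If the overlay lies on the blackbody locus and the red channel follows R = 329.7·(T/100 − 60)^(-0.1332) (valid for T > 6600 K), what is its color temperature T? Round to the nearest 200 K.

(t − 60)^(-0.1332) = 198/329.7 = 0.60055.
t − 60 = 0.60055^(1/-0.1332) = 0.60055^(-7.508) = 45.980, so t = 105.980.
T = 100·t = 10598 K → 10600 K to the nearest 200 K.

10600 K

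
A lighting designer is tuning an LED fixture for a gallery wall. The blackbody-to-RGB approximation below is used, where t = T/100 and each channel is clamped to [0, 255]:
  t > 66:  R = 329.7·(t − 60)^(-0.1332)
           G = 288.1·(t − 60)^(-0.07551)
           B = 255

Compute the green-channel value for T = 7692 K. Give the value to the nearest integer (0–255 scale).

233

t = 7692/100 = 76.92; the t > 66 branch applies.
G = 288.1·(76.92 − 60)^(-0.07551) = 288.1·16.92^(-0.07551) = 288.1·0.80769 = 232.695.
Rounded: 233.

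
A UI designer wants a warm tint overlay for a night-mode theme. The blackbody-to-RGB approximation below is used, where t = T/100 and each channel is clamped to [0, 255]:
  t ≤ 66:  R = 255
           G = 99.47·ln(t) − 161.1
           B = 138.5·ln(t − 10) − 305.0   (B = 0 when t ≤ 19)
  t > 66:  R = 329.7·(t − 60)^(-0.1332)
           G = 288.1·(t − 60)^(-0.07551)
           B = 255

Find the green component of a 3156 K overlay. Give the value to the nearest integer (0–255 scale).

t = 3156/100 = 31.56; the t ≤ 66 branch applies.
G = 99.47·ln 31.56 − 161.1 = 99.47·3.4519 − 161.1 = 182.260.
Rounded: 182.

182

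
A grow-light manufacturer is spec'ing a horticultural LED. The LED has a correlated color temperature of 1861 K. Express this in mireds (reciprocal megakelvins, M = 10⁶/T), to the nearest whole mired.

537 mireds

M = 10⁶ / 1861 = 537.346 → 537 mireds.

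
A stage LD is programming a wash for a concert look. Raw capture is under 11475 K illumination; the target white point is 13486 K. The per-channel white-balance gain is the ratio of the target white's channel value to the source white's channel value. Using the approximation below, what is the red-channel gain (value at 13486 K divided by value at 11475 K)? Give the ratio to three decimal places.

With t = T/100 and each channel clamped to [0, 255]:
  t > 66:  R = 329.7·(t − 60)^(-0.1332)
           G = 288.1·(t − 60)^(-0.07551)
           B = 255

0.959

At 11475 K (t = 114.75):
  R = 329.7·(114.75 − 60)^(-0.1332) = 329.7·54.75^(-0.1332) = 329.7·0.58674 = 193.449.
At 13486 K (t = 134.86):
  R = 329.7·(134.86 − 60)^(-0.1332) = 329.7·74.86^(-0.1332) = 329.7·0.56279 = 185.553.
Gain = 185.553 / 193.449 = 0.9592 → 0.959.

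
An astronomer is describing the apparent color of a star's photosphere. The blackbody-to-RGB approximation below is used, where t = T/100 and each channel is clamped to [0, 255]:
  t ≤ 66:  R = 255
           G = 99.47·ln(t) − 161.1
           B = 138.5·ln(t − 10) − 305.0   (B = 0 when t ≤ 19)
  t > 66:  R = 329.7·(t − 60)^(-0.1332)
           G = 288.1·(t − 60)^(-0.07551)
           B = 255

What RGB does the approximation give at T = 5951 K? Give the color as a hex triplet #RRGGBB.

t = 5951/100 = 59.51; the t ≤ 66 branch applies.
R = 255 by definition for t ≤ 66.
G = 99.47·ln 59.51 − 161.1 = 99.47·4.0861 − 161.1 = 245.349.
B = 138.5·ln(59.51 − 10) − 305.0 = 138.5·ln 49.51 − 305.0 = 138.5·3.9022 − 305.0 = 235.451.
Rounded: (255, 245, 235).
In hex: #FFF5EB.

#FFF5EB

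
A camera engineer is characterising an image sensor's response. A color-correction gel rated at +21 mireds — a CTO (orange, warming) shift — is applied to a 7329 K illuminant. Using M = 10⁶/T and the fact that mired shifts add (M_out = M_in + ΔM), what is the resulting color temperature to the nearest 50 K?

6350 K

M_in = 10⁶/7329 = 136.44 mireds.
M_out = 136.44 + (+21) = 157.44 mireds.
T_out = 10⁶/157.44 = 6351.5 K → 6350 K.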